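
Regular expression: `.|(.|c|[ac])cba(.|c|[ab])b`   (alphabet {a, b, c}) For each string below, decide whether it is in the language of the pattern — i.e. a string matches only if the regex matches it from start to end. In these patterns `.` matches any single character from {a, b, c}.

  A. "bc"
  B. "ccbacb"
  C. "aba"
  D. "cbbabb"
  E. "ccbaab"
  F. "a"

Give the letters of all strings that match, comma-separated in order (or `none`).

A → no match
B → match
C → no match
D → no match
E → match
F → match

B, E, F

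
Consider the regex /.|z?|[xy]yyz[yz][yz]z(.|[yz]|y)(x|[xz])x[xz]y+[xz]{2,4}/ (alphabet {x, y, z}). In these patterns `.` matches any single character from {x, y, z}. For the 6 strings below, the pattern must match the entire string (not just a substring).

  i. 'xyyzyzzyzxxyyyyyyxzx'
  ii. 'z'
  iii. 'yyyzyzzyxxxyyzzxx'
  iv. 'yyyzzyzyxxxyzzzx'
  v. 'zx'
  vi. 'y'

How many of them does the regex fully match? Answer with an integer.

5

i → match
ii. 'z' → match
iii → match
iv → match
v. 'zx' → no match
vi. 'y' → match
Total matched: 5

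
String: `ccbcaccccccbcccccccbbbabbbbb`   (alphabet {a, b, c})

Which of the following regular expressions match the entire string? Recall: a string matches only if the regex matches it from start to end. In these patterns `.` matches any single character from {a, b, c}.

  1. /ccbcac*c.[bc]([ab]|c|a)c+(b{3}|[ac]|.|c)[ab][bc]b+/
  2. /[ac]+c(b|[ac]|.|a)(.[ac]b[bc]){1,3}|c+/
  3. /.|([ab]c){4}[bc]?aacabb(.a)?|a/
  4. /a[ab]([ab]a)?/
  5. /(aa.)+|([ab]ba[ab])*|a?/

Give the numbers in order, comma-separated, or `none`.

1

1 → match
2 → no match
3 → no match
4 → no match — must start with `a`
5 → no match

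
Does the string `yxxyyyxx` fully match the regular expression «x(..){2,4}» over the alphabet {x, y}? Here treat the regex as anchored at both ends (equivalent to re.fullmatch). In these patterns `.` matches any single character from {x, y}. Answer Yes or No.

Every match must start with `x`, but `yxxyyyxx` does not.

No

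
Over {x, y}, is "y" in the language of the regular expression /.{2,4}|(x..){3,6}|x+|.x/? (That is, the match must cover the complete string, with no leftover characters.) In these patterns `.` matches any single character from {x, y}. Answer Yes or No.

No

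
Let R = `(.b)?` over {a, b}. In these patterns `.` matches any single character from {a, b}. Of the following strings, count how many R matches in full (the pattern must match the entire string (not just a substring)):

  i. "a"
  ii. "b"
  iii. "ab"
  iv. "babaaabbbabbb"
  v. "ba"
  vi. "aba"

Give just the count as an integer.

1

i → no match
ii → no match
iii → match
iv → no match
v → no match
vi → no match
Total matched: 1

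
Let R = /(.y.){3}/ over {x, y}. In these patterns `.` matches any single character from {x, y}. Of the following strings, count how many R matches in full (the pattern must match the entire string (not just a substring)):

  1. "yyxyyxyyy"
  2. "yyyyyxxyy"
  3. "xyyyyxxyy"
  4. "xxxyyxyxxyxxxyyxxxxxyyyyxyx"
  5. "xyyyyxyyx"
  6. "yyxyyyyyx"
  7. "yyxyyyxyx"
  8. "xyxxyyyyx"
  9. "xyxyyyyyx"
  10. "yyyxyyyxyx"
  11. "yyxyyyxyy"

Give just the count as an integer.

1 → match
2 → match
3 → match
4 → no match
5 → match
6 → match
7 → match
8 → match
9 → match
10 → no match
11 → match
Total matched: 9

9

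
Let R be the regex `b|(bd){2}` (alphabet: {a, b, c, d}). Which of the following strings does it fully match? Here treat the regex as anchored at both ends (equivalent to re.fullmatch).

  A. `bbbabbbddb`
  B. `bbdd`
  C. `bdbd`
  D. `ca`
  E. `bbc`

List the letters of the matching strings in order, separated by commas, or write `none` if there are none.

A → no match
B → no match
C → match
D → no match
E → no match

C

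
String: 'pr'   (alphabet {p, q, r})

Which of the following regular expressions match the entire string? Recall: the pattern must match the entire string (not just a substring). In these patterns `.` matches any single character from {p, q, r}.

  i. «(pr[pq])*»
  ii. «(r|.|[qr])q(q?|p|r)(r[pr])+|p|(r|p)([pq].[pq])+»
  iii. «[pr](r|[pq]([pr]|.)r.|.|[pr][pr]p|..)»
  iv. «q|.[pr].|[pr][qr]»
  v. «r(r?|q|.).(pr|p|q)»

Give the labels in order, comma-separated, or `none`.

iii, iv

i → no match
ii → no match
iii → match
iv → match
v → no match — must start with 'r'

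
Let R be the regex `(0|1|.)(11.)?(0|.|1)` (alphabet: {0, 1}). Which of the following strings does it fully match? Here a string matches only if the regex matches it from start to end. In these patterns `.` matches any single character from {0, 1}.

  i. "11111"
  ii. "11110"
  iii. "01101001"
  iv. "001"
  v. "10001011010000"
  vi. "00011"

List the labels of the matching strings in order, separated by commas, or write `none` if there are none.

i, ii

i → match
ii → match
iii → no match
iv → no match
v → no match
vi → no match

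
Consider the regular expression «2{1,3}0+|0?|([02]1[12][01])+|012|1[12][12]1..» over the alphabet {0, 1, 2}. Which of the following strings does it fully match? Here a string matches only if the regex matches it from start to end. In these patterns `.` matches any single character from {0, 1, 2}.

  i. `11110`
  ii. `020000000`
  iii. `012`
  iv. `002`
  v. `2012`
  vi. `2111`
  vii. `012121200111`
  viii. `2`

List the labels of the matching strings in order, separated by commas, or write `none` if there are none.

i → no match
ii → no match
iii → match
iv → no match
v → no match
vi → match
vii → match
viii → no match

iii, vi, vii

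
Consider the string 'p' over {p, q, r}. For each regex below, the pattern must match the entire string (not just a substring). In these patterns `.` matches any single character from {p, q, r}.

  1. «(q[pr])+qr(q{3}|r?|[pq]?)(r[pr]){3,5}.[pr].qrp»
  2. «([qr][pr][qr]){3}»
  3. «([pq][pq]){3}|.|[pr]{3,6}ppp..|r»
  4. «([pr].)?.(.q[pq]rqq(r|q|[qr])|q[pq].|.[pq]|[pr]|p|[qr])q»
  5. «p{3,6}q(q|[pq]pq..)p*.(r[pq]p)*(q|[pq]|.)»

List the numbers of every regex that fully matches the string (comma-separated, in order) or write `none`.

3

1 → no match — must start with 'q'
2 → no match
3 → match
4 → no match — must end with 'q'
5 → no match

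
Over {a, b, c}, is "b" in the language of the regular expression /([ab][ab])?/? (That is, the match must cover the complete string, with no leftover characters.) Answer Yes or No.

No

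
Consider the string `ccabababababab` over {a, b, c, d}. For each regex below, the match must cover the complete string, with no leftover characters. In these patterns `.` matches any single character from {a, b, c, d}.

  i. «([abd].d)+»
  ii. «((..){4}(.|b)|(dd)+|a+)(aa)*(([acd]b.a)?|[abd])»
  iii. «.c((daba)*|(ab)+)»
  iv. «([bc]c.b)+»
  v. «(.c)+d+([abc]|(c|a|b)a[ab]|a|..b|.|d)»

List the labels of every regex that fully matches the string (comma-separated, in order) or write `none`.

i → no match — must end with `d`
ii → no match
iii → match
iv → no match
v → no match

iii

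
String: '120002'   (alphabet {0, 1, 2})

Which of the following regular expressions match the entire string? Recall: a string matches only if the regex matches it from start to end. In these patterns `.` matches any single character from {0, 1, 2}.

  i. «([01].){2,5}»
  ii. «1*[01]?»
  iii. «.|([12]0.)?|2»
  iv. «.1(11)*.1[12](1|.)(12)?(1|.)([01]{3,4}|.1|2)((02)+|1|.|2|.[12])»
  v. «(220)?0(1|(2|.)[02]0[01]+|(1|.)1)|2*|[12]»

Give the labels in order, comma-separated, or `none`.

i → match
ii → no match
iii → no match
iv → no match
v → no match

i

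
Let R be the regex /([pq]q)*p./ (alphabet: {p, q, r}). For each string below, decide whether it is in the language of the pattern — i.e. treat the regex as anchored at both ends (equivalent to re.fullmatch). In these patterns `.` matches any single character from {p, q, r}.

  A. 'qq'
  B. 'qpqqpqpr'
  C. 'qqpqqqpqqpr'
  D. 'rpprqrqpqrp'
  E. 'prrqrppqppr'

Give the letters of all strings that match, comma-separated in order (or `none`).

A → no match
B → no match
C → no match
D → no match
E → no match

none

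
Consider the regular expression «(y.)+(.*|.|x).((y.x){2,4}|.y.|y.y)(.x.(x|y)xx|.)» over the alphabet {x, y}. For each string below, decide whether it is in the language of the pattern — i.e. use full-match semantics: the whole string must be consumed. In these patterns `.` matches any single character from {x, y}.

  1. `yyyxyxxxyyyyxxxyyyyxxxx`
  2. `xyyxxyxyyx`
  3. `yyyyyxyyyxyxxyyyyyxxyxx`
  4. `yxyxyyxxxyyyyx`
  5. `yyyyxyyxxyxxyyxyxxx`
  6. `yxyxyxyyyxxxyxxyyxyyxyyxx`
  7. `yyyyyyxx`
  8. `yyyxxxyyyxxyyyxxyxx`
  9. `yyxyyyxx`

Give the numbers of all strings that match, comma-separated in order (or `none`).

3, 4, 5, 6, 7, 8, 9

1 → no match
2 → no match — must start with `y`
3 → match
4 → match
5 → match
6 → match
7 → match
8 → match
9 → match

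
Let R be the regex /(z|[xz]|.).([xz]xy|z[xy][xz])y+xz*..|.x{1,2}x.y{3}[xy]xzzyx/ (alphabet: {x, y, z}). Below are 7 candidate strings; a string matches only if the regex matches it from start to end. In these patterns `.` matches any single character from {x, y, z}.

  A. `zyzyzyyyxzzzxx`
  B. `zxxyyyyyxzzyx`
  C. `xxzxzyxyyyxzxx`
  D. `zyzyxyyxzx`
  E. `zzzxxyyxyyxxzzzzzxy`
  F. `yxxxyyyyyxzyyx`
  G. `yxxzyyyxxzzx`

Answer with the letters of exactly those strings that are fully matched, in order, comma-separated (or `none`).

A, B, D

A → match
B → match
C → no match
D → match
E → no match
F → no match
G → no match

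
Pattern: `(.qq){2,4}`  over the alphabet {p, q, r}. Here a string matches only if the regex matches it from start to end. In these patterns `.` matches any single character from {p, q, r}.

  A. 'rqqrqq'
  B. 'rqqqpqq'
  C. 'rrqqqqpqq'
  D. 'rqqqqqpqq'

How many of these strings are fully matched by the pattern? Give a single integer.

2

A → match
B → no match
C → no match
D → match
Total matched: 2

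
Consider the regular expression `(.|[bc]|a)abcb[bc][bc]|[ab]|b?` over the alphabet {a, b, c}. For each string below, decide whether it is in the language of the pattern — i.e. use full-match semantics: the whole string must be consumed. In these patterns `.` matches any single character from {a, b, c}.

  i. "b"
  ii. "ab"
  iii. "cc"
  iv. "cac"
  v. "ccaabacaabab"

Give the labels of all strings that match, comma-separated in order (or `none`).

i

i → match
ii → no match
iii → no match
iv → no match
v → no match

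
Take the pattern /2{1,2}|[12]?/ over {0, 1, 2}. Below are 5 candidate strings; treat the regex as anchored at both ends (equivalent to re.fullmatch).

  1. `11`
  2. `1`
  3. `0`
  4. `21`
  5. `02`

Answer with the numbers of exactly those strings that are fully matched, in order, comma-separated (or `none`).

2

1 → no match
2 → match
3 → no match
4 → no match
5 → no match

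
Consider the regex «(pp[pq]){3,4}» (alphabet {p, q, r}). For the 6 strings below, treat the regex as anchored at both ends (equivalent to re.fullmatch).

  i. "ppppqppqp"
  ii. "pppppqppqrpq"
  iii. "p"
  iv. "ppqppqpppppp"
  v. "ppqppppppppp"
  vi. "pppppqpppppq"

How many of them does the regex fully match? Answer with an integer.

3

i → no match
ii → no match
iii → no match — must start with "pp"
iv → match
v → match
vi → match
Total matched: 3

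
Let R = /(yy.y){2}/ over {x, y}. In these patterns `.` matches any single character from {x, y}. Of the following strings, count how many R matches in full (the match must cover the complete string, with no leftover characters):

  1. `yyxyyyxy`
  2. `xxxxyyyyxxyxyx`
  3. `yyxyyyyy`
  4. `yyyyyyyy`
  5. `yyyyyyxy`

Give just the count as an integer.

4

1 → match
2 → no match — must start with `yy`
3 → match
4 → match
5 → match
Total matched: 4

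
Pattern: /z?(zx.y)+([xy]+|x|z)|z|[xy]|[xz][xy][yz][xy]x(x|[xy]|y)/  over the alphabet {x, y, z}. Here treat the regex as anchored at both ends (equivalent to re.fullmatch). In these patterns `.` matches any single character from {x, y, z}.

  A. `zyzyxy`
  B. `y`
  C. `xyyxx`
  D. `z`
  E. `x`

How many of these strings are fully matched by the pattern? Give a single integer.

A → match
B → match
C → no match
D → match
E → match
Total matched: 4

4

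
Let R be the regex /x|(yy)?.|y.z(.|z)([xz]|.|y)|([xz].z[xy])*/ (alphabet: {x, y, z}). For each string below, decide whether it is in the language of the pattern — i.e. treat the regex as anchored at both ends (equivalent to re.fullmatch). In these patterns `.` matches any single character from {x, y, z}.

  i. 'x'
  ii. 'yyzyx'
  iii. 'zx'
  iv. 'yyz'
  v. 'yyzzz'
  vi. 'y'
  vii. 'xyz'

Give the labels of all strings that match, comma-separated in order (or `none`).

i, ii, iv, v, vi

i → match
ii → match
iii → no match
iv → match
v → match
vi → match
vii → no match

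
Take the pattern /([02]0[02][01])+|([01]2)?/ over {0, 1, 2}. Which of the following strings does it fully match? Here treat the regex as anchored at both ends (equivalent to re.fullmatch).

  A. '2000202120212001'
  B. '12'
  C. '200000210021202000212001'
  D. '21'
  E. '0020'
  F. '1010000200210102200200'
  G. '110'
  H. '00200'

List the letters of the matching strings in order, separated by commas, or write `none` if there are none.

A, B, C, E

A → match
B. '12' → match
C → match
D. '21' → no match
E. '0020' → match
F → no match
G. '110' → no match
H. '00200' → no match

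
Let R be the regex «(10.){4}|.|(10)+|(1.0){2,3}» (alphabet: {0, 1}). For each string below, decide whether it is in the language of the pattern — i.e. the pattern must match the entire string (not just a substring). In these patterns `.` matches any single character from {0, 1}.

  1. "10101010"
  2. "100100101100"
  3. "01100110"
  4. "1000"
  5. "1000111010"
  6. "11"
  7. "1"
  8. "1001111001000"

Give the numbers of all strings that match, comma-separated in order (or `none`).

1, 2, 7

1 → match
2 → match
3 → no match
4 → no match
5 → no match
6 → no match
7 → match
8 → no match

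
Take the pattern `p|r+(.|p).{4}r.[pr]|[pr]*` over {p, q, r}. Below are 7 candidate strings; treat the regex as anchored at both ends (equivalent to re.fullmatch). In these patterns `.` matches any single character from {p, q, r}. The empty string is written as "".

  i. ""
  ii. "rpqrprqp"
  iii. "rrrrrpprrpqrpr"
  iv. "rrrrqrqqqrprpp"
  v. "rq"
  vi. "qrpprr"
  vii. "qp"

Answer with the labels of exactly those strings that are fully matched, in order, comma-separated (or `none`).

i → match
ii → no match
iii → no match
iv → no match
v → no match
vi → no match
vii → no match

i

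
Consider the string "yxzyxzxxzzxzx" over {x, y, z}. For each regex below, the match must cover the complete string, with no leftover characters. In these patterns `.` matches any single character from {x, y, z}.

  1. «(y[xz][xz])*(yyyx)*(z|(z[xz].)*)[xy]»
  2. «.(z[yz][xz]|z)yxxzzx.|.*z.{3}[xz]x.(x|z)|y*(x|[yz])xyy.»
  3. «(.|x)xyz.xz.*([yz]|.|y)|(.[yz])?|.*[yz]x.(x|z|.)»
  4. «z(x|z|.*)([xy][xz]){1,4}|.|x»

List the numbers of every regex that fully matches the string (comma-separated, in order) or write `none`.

2, 3

1 → no match
2 → match
3 → match
4 → no match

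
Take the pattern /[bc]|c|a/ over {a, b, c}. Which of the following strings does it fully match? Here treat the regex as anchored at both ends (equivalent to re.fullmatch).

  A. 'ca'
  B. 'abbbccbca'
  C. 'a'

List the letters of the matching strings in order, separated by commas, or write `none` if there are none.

A. 'ca' → no match
B. 'abbbccbca' → no match
C. 'a' → match

C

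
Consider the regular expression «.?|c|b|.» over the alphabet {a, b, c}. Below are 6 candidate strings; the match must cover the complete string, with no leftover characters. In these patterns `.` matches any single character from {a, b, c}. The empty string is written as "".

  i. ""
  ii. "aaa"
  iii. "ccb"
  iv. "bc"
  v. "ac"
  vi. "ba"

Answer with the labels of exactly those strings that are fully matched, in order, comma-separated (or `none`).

i → match
ii → no match
iii → no match
iv → no match
v → no match
vi → no match

i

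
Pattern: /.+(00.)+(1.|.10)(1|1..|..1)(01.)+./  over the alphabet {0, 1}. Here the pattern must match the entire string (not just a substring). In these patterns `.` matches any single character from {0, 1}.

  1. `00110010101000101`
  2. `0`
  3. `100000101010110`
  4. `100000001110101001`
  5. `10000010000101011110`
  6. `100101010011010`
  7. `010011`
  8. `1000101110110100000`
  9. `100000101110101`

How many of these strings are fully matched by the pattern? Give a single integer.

3

1 → match
2 → no match
3 → match
4 → no match
5 → no match
6 → no match
7 → no match
8 → no match
9 → match
Total matched: 3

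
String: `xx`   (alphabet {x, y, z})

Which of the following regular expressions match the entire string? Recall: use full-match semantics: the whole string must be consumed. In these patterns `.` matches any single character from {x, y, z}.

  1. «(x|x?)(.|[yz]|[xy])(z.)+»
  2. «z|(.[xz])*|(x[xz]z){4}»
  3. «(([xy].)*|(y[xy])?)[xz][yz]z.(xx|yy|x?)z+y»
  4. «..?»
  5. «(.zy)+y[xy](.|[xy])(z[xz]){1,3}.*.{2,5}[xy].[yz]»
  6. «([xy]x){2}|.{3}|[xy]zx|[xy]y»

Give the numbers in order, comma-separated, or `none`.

1 → no match
2 → match
3 → no match — must end with `zy`
4 → match
5 → no match
6 → no match

2, 4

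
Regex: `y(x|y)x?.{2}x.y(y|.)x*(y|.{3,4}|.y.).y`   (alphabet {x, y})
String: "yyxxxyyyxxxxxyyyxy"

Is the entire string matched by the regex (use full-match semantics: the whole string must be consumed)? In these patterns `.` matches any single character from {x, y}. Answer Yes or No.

Yes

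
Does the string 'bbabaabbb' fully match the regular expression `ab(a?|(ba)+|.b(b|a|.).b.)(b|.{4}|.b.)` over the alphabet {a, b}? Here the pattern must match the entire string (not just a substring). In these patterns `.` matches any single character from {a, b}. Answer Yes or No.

No

Every match must start with 'ab', but 'bbabaabbb' does not.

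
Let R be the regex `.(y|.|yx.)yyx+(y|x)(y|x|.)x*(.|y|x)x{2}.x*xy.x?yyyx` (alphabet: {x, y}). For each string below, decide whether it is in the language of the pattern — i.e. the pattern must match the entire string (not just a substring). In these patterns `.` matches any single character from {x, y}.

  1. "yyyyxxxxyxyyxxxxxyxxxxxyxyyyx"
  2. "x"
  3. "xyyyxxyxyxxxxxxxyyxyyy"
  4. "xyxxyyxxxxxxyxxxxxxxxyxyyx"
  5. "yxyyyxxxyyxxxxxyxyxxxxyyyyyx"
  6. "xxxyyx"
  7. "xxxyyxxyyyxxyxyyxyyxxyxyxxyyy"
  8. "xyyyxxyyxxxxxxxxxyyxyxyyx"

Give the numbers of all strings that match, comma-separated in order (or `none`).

none

1 → no match
2. "x" → no match — must end with "yyyx"
3 → no match — must end with "yyyx"
4 → no match — must end with "yyyx"
5 → no match
6. "xxxyyx" → no match — must end with "yyyx"
7 → no match — must end with "yyyx"
8 → no match — must end with "yyyx"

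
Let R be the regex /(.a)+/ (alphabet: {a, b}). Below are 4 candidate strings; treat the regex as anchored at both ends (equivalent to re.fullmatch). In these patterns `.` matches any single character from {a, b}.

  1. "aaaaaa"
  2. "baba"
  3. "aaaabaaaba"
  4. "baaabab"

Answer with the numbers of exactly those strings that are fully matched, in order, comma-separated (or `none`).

1, 2, 3

1 → match
2 → match
3 → match
4 → no match — must end with "a"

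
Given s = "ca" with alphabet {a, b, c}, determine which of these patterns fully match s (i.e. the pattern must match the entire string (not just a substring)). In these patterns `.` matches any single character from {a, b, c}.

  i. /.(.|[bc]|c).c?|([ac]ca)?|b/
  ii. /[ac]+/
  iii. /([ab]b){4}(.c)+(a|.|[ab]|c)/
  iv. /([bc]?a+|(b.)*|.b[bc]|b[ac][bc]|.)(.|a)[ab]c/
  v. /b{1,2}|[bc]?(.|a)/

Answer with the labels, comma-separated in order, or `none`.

ii, v

i → no match
ii → match
iii → no match
iv → no match — must end with "c"
v → match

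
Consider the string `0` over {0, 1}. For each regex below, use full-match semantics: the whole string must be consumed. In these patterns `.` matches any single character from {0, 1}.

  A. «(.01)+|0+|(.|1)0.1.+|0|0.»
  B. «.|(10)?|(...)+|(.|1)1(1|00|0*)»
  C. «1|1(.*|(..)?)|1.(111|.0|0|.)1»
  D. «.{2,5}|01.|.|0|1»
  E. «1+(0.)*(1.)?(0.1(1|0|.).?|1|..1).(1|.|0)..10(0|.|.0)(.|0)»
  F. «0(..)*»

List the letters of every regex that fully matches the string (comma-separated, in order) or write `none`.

A, B, D, F

A → match
B → match
C → no match — must start with `1`
D → match
E → no match — must start with `1`
F → match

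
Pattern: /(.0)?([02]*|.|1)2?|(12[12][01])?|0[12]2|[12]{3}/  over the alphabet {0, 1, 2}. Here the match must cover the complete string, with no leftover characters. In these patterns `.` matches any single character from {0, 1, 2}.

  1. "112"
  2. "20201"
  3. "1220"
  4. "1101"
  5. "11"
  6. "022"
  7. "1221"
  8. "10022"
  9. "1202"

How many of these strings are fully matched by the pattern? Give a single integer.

5

1 → match
2 → no match
3 → match
4 → no match
5 → no match
6 → match
7 → match
8 → match
9 → no match
Total matched: 5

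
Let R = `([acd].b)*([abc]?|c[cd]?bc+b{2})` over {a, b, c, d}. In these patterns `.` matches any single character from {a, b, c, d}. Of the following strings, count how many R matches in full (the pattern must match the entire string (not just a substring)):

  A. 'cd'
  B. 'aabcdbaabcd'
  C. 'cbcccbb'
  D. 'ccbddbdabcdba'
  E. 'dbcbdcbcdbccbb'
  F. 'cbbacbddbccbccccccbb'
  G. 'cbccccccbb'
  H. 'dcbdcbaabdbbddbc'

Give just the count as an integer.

5

A → no match
B → no match
C → match
D → match
E → no match
F → match
G → match
H → match
Total matched: 5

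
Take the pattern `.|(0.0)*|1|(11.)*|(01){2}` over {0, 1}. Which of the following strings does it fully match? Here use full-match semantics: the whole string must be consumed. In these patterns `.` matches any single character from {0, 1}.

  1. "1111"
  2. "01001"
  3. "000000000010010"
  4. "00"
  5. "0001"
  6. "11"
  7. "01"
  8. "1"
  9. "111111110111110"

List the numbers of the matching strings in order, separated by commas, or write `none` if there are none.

1. "1111" → no match
2. "01001" → no match
3 → match
4. "00" → no match
5. "0001" → no match
6. "11" → no match
7. "01" → no match
8. "1" → match
9 → match

3, 8, 9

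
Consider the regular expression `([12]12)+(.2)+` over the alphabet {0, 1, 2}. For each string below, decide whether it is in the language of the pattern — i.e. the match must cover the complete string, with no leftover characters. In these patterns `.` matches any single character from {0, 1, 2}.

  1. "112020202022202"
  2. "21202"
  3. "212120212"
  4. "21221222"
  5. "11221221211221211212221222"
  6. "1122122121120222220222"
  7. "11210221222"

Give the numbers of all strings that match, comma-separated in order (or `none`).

1, 2, 3, 4, 5, 6

1 → match
2 → match
3 → match
4 → match
5 → match
6 → match
7 → no match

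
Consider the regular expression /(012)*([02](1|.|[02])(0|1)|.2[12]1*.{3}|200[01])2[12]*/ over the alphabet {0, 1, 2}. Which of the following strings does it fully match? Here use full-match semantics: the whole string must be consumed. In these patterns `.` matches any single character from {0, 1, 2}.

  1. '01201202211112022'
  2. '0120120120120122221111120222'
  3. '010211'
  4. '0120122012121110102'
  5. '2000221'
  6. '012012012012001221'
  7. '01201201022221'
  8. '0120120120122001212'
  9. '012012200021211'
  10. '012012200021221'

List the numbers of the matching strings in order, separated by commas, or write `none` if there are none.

1, 2, 3, 5, 6, 7, 8, 9, 10

1 → match
2 → match
3. '010211' → match
4 → no match
5. '2000221' → match
6 → match
7 → match
8 → match
9 → match
10 → match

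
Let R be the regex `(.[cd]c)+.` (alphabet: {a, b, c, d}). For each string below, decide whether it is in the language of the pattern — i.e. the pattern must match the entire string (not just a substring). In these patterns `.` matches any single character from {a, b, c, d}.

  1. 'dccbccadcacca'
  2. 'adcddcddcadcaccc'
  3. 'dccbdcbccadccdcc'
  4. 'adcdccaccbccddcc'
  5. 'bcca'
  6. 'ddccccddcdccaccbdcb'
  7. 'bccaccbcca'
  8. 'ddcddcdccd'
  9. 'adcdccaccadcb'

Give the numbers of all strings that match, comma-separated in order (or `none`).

1 → match
2 → match
3 → match
4 → match
5 → match
6 → match
7 → match
8 → match
9 → match

1, 2, 3, 4, 5, 6, 7, 8, 9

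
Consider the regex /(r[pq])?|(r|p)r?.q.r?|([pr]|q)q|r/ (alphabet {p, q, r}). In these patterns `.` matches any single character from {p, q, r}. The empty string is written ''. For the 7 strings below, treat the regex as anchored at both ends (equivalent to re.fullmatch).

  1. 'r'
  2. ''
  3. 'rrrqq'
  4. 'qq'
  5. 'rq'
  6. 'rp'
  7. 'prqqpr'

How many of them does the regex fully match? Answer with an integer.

7

1. 'r' → match
2. '' → match
3. 'rrrqq' → match
4. 'qq' → match
5. 'rq' → match
6. 'rp' → match
7. 'prqqpr' → match
Total matched: 7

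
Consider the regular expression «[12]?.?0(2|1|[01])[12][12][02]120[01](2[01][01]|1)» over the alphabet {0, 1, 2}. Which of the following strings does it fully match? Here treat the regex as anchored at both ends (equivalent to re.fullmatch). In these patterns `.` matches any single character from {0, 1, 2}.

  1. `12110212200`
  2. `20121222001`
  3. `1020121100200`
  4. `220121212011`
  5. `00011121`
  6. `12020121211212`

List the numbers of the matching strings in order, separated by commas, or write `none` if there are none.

4

1 → no match
2 → no match
3 → no match
4 → match
5 → no match
6 → no match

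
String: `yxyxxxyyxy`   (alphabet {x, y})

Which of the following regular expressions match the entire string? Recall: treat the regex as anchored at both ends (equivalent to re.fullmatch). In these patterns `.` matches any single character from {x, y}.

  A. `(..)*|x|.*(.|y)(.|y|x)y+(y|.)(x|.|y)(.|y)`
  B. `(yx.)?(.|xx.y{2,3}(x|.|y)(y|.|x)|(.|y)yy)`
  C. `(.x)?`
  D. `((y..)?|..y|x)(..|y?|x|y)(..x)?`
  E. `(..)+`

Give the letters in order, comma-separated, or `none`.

A, B, E

A → match
B → match
C → no match
D → no match
E → match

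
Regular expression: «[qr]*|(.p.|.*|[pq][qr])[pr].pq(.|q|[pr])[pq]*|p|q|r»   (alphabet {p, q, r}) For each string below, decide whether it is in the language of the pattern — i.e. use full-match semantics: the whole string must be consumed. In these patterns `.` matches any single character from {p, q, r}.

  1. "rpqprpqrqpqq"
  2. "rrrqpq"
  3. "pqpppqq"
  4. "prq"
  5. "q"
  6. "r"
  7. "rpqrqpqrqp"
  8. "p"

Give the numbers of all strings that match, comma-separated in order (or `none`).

1, 3, 5, 6, 7, 8

1 → match
2 → no match
3 → match
4 → no match
5 → match
6 → match
7 → match
8 → match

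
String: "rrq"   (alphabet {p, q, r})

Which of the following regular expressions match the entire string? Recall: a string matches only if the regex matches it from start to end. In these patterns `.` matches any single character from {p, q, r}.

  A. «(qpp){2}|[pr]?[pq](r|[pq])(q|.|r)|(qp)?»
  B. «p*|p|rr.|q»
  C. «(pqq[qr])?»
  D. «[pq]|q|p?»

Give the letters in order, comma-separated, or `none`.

B

A → no match
B → match
C → no match
D → no match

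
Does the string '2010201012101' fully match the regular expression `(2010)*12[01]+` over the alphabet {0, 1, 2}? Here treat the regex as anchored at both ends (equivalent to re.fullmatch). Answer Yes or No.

Yes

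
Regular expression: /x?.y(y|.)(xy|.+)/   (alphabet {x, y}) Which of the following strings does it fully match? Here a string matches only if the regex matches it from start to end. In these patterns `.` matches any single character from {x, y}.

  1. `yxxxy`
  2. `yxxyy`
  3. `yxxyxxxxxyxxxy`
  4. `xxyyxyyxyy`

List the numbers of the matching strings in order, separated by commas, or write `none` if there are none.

1. `yxxxy` → no match
2. `yxxyy` → no match
3 → no match
4. `xxyyxyyxyy` → match

4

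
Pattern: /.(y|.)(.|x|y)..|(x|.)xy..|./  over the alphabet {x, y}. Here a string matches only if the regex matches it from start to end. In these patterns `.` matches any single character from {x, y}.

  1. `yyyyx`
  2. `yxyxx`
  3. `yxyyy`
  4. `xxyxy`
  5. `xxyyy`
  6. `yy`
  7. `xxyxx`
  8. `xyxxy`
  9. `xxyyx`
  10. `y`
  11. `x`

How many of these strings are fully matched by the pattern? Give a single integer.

10

1 → match
2 → match
3 → match
4 → match
5 → match
6 → no match
7 → match
8 → match
9 → match
10 → match
11 → match
Total matched: 10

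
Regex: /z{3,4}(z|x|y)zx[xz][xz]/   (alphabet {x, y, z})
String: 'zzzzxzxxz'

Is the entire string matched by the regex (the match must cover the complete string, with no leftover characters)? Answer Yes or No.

Yes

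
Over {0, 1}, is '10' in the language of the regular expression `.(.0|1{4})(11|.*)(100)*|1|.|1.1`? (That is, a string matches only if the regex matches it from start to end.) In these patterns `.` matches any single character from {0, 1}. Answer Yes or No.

No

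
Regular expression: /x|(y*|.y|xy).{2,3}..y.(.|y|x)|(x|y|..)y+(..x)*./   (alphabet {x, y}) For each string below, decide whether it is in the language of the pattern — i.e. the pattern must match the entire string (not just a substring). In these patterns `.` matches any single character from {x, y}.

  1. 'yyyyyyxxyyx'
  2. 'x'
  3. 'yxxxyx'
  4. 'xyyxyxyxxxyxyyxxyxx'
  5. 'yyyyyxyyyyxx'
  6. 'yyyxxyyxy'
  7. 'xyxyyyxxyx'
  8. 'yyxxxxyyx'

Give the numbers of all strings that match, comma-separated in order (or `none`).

1, 2, 4, 5, 6, 8

1. 'yyyyyyxxyyx' → match
2. 'x' → match
3. 'yxxxyx' → no match
4 → match
5. 'yyyyyxyyyyxx' → match
6. 'yyyxxyyxy' → match
7. 'xyxyyyxxyx' → no match
8. 'yyxxxxyyx' → match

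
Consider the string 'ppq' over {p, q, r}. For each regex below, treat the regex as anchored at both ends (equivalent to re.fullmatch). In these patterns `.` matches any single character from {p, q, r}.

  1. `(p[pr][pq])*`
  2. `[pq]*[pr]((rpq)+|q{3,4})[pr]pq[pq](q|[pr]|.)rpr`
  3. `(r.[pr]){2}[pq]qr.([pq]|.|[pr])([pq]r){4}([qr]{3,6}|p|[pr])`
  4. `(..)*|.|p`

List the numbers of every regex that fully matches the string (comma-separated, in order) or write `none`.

1 → match
2 → no match — must end with 'rpr'
3 → no match — must start with 'r'
4 → no match

1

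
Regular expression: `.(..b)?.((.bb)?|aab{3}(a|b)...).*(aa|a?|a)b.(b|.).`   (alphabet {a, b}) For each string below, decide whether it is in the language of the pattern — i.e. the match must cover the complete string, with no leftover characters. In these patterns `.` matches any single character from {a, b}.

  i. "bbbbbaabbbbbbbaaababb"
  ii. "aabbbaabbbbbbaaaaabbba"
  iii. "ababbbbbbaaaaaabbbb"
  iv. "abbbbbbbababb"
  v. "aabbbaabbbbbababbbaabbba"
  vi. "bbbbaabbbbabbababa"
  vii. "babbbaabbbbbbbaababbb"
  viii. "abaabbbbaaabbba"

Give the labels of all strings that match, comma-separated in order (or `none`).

i, ii, iii, iv, v, vi, viii

i → match
ii → match
iii → match
iv → match
v → match
vi → match
vii → no match
viii → match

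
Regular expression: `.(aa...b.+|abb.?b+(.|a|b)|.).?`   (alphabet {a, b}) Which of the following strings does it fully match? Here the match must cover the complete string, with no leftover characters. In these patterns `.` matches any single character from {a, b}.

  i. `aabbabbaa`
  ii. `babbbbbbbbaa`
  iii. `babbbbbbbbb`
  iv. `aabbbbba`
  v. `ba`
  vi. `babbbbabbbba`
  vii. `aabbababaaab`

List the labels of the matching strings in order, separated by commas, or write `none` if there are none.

i, ii, iii, iv, v

i → match
ii → match
iii → match
iv → match
v → match
vi → no match
vii → no match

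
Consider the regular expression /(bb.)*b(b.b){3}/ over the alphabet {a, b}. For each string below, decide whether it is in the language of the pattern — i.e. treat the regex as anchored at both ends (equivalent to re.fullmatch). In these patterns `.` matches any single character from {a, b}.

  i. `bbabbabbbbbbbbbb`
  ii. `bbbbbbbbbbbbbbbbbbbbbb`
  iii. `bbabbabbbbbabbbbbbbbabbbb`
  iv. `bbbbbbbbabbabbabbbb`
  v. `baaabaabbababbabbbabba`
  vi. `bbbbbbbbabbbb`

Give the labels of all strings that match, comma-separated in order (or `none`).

i → match
ii → match
iii → match
iv → match
v → no match — must end with `b`
vi → match

i, ii, iii, iv, vi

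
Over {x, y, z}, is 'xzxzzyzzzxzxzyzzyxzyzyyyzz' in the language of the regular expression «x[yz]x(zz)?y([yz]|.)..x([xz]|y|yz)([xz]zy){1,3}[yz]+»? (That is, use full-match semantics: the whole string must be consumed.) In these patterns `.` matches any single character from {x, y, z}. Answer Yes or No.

Yes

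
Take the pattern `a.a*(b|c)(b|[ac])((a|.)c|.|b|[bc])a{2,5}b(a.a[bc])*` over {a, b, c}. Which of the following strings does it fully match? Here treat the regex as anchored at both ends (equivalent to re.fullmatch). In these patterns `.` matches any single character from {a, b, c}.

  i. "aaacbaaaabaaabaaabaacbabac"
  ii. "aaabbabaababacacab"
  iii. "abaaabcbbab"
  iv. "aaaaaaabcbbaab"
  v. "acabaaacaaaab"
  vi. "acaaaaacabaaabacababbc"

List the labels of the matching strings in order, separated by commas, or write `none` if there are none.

i → no match
ii → no match
iii. "abaaabcbbab" → no match
iv → no match
v → no match
vi → no match

none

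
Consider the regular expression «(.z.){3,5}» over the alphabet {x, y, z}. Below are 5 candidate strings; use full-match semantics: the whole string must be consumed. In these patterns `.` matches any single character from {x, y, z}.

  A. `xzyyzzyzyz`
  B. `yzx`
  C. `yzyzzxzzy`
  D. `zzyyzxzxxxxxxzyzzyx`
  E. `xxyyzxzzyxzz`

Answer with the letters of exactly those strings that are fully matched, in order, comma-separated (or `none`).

C

A. `xzyyzzyzyz` → no match
B. `yzx` → no match
C. `yzyzzxzzy` → match
D → no match
E. `xxyyzxzzyxzz` → no match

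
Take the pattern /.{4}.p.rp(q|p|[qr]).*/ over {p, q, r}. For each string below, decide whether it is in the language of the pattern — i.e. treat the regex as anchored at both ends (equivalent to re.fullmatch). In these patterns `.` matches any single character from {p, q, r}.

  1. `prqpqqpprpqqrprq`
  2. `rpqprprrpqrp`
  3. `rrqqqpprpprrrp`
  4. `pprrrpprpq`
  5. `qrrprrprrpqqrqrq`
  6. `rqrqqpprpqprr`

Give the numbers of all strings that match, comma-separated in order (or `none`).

1 → no match
2. `rpqprprrpqrp` → match
3 → match
4. `pprrrpprpq` → match
5 → no match
6 → match

2, 3, 4, 6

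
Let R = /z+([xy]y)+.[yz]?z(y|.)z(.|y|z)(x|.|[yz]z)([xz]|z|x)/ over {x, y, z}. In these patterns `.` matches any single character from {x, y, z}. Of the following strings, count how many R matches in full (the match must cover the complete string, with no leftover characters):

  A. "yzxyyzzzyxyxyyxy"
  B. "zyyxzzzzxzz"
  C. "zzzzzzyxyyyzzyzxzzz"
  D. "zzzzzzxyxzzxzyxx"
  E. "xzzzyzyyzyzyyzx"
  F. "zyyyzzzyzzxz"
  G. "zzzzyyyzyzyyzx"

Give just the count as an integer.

A → no match — must start with "z"
B → match
C → no match
D → match
E → no match — must start with "z"
F → no match
G → match
Total matched: 3

3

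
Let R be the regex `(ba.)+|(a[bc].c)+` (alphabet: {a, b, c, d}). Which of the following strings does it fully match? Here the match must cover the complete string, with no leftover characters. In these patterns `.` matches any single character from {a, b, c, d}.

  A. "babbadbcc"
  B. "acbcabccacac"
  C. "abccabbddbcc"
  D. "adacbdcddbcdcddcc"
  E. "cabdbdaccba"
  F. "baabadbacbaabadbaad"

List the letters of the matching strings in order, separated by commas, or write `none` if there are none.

B

A. "babbadbcc" → no match
B. "acbcabccacac" → match
C. "abccabbddbcc" → no match
D → no match
E. "cabdbdaccba" → no match
F → no match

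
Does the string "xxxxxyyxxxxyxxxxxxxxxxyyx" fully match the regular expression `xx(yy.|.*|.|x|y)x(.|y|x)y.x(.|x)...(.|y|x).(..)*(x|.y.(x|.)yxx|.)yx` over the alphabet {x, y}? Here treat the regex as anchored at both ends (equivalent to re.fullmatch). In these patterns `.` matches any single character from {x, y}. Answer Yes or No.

Yes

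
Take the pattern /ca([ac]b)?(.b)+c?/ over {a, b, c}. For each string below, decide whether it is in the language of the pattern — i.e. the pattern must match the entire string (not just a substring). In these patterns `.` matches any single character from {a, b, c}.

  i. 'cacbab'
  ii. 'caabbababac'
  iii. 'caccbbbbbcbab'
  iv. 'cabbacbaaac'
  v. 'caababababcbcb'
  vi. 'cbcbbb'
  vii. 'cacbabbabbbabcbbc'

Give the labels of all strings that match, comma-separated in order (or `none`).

i, v

i → match
ii → no match
iii → no match
iv → no match
v → match
vi → no match — must start with 'ca'
vii → no match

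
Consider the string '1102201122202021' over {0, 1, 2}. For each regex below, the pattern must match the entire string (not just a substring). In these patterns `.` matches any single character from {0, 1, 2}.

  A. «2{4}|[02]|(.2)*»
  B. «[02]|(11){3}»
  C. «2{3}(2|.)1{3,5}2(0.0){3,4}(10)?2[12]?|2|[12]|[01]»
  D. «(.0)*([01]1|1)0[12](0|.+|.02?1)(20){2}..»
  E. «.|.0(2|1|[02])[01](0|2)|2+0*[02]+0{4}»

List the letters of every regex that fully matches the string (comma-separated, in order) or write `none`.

A → no match
B → no match
C → no match
D → match
E → no match

D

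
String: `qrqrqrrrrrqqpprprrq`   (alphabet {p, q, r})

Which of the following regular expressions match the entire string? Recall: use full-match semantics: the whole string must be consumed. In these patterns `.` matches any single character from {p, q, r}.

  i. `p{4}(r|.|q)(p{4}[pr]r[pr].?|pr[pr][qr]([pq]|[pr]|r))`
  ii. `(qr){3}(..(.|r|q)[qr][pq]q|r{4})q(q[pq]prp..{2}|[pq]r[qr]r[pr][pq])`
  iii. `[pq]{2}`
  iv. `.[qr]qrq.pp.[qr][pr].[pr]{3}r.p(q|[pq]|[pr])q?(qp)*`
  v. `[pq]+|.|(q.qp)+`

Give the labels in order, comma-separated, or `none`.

ii

i → no match — must start with `p`
ii → match
iii → no match
iv → no match
v → no match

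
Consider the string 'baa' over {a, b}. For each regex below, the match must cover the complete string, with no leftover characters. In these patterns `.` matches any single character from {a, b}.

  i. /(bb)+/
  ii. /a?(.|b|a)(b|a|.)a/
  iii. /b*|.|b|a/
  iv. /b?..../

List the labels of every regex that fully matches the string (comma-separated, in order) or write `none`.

ii

i → no match — must start with 'bb'
ii → match
iii → no match
iv → no match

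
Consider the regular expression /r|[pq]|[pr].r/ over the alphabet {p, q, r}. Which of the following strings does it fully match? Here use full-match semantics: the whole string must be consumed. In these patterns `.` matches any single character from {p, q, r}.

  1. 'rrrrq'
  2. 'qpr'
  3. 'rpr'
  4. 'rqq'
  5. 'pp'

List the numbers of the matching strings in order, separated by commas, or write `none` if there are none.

1 → no match
2 → no match
3 → match
4 → no match
5 → no match

3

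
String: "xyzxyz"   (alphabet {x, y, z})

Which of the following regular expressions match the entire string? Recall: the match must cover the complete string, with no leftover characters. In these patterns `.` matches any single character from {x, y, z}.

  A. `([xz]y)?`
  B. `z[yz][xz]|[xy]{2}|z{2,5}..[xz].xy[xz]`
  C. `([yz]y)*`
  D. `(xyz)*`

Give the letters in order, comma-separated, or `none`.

D

A → no match
B → no match
C → no match
D → match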